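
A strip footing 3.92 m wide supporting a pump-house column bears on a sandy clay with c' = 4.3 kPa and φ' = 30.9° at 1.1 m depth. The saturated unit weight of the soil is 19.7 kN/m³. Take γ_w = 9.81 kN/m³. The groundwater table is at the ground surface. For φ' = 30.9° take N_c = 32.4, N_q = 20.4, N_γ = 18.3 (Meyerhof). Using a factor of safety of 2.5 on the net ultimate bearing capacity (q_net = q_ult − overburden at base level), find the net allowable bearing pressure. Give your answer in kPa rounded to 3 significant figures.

q_all(net) ≈ 282 kPa

With the water table at the surface the whole profile is submerged: γ' = 19.7 − 9.81 = 9.89 kN/m³, so q = γ'·D_f = 10.879 kPa; the same γ' applies in the ½γBN_γ term.
q_ult = c·N_c + q·N_q + 0.5·γ·B·N_γ
     = 4.3 × 32.4 + 10.879 × 20.4 + 0.5 × 9.89 × 3.92 × 18.3
     = 139.32 + 221.93 + 354.73 = 715.99 kPa.
q_net = 715.99 − 10.879 = 705.11 kPa.
q_all(net) = 705.11 / 2.5 = 282.04 kPa.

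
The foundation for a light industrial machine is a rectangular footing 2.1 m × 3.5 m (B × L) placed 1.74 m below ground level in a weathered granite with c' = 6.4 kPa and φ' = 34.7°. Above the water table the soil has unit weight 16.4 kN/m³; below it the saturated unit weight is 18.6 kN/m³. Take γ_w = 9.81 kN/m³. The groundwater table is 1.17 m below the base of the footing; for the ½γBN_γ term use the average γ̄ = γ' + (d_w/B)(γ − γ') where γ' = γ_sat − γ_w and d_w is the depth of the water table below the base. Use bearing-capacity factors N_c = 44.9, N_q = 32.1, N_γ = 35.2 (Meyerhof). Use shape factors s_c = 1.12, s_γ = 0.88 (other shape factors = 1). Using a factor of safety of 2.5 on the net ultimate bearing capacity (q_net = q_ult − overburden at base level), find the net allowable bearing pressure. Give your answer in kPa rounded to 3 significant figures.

Effective surcharge at the founding depth q = γ·D_f = 16.4 × 1.74 = 28.536 kPa.
With d_w = 1.17 m < B, γ̄ = 8.79 + (1.17/2.1) × (16.4 − 8.79) = 13.03 kN/m³.
q_ult = c·N_c·s_c + q·N_q + 0.5·γ·B·N_γ·s_γ
     = 6.4 × 44.9 × 1.12 + 28.536 × 32.1 + 0.5 × 13.03 × 2.1 × 35.2 × 0.88
     = 321.84 + 916.01 + 423.79 = 1661.6 kPa.
q_net = 1661.6 − 28.536 = 1633.1 kPa.
q_all(net) = 1633.1 / 2.5 = 653.24 kPa.

q_all(net) ≈ 653 kPa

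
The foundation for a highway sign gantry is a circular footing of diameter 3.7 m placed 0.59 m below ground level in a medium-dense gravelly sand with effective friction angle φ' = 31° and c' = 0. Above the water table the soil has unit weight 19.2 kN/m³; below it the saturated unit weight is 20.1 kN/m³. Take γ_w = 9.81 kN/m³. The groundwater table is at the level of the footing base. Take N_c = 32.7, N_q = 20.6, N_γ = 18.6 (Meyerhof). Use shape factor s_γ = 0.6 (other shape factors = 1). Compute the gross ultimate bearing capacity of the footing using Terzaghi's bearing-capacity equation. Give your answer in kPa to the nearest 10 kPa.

q_ult ≈ 450 kPa

Effective surcharge at the founding depth q = γ·D_f = 19.2 × 0.59 = 11.328 kPa.
The water table coincides with the base, so in the self-weight term γ → γ' = 10.29 kN/m³.
q_ult = q·N_q + 0.5·γ·B·N_γ·s_γ
     = 11.328 × 20.6 + 0.5 × 10.29 × 3.7 × 18.6 × 0.6
     = 233.36 + 212.45 = 445.8 kPa.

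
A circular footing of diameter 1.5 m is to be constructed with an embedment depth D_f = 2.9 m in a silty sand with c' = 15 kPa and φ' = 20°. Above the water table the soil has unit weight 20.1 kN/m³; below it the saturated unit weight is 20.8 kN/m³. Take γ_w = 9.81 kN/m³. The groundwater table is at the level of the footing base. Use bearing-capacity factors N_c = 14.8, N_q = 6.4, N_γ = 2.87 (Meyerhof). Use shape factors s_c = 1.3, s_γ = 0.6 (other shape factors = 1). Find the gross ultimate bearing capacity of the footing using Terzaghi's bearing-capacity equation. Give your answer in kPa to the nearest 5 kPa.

q = γ·D_f = 20.1 × 2.9 = 58.29 kPa.
For the ½γBN_γ term take γ' = 20.8 − 9.81 = 10.99 kN/m³ (soil below base is submerged).
c·N_c·s_c = 15 × 14.8 × 1.3 = 288.6 kPa
q·N_q = 58.29 × 6.4 = 373.06 kPa
0.5·γ·B·N_γ·s_γ = 0.5 × 10.99 × 1.5 × 2.87 × 0.6 = 14.194 kPa
q_ult = 288.6 + 373.06 + 14.194 = 675.85 kPa.

q_ult ≈ 675 kPa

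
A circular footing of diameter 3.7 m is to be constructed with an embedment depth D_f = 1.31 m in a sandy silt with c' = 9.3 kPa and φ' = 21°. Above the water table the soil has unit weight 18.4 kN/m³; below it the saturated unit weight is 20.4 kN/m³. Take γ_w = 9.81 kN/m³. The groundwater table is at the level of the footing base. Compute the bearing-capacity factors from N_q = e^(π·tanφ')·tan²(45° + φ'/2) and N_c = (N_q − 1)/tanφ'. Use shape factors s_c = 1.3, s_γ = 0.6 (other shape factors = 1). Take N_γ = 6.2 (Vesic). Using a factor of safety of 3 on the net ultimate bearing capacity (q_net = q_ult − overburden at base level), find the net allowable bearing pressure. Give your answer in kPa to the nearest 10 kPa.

q_all(net) ≈ 140 kPa

N_q = e^(π·tan21°)·tan²(55.5°) = 7.07; N_c = (N_q − 1)/tanφ' = 15.81.
Overburden at base level: q = 18.4 × 1.31 = 24.104 kPa.
Below the base the soil is submerged, so the ½γBN_γ term uses γ' = 20.4 − 9.81 = 10.59 kN/m³.
Cohesion term c·N_c·s_c = 9.3 × 15.815 × 1.3 = 191.2 kPa; surcharge term q·N_q = 24.104 × 7.0708 = 170.43 kPa; self-weight term 0.5·γ·B·N_γ·s_γ = 0.5 × 10.59 × 3.7 × 6.2 × 0.6 = 72.88 kPa.
q_ult = 191.2 + 170.43 + 72.88 = 434.52 kPa.
q_net = 434.52 − 24.104 = 410.41 kPa.
q_all(net) = 410.41 / 3 = 136.8 kPa.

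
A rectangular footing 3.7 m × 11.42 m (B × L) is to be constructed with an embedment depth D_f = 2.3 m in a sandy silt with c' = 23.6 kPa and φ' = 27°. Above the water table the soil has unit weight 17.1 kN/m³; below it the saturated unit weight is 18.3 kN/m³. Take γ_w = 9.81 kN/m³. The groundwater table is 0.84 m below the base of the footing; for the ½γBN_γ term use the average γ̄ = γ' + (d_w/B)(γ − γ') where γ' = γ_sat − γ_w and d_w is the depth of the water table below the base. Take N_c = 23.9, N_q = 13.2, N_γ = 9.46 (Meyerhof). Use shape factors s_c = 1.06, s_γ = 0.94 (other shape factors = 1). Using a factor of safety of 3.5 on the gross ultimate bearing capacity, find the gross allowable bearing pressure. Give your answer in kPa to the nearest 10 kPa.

Effective surcharge at the founding depth q = γ·D_f = 17.1 × 2.3 = 39.33 kPa.
With d_w = 0.84 m < B, γ̄ = 8.49 + (0.84/3.7) × (17.1 − 8.49) = 10.445 kN/m³.
q_ult = c·N_c·s_c + q·N_q + 0.5·γ·B·N_γ·s_γ
     = 23.6 × 23.9 × 1.06 + 39.33 × 13.2 + 0.5 × 10.445 × 3.7 × 9.46 × 0.94
     = 597.88 + 519.16 + 171.83 = 1288.9 kPa.
q_all = 1288.9 / 3.5 = 368.25 kPa.

q_all ≈ 370 kPa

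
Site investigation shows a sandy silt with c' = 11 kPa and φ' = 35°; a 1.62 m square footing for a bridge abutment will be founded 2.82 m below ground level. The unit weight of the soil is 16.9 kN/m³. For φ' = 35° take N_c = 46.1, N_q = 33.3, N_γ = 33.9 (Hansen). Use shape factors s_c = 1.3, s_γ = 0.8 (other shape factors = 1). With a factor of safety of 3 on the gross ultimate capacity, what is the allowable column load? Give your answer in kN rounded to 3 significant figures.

q = γ·D_f = 16.9 × 2.82 = 47.658 kPa.
c·N_c·s_c = 11 × 46.1 × 1.3 = 659.23 kPa
q·N_q = 47.658 × 33.3 = 1587 kPa
0.5·γ·B·N_γ·s_γ = 0.5 × 16.9 × 1.62 × 33.9 × 0.8 = 371.25 kPa
q_ult = 659.23 + 1587 + 371.25 = 2617.5 kPa.
Gross allowable pressure q_all = 2617.5 / 3 = 872.5 kPa.
Footing area = 2.6244 m², so allowable column load = 872.5 × 2.6244 = 2289.8 kN.

P_all ≈ 2290 kN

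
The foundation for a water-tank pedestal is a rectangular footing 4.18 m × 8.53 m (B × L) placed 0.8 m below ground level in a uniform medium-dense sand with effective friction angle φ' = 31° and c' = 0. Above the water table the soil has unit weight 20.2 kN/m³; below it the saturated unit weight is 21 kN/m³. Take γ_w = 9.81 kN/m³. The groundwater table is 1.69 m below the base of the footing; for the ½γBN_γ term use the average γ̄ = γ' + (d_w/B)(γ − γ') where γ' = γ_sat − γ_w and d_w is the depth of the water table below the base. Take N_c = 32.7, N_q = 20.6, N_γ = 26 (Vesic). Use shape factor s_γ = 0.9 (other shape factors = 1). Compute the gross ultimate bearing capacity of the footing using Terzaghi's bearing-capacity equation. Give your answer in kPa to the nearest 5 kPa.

q = γ·D_f = 20.2 × 0.8 = 16.16 kPa.
γ' = 11.19 kN/m³; averaging over the depth B below the base, γ̄ = γ' + (d_w/B)(γ − γ') = 14.833 kN/m³.
q·N_q = 16.16 × 20.6 = 332.9 kPa
0.5·γ·B·N_γ·s_γ = 0.5 × 14.833 × 4.18 × 26 × 0.9 = 725.41 kPa
q_ult = 332.9 + 725.41 = 1058.3 kPa.

q_ult ≈ 1060 kPa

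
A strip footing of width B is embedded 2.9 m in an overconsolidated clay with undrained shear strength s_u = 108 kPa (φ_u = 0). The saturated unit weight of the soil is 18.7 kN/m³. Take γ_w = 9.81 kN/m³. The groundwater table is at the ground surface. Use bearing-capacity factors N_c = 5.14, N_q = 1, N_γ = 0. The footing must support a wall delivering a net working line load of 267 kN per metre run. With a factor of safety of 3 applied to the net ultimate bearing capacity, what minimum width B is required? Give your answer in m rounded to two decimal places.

B = 1.44 m

γ' = 18.7 − 9.81 = 8.89 kN/m³ (submerged throughout). q = 8.89 × 2.9 = 25.781 kPa.
c·N_c = 108 × 5.14 = 555.12 kPa
q·N_q = 25.781 × 1 = 25.781 kPa
q_ult = 555.12 + 25.781 = 580.9 kPa.
For φ = 0 the ½γBN_γ term vanishes, so q_ult is independent of B. q_net = 580.9 − 25.781 = 555.12 kPa; q_all(net) = 555.12/3 = 185.04 kPa.
Required width B = w / q_all(net) = 267 / 185.04 = 1.443 m.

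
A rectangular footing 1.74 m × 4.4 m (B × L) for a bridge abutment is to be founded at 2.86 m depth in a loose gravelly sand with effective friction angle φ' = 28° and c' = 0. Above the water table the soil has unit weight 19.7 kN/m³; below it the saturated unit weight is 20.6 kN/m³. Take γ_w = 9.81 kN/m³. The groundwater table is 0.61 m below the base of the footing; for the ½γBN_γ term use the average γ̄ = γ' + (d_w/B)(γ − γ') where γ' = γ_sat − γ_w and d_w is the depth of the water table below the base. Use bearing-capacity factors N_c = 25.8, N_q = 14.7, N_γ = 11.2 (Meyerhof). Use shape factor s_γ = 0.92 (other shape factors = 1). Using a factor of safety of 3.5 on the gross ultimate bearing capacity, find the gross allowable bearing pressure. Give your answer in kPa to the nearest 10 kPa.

q_all ≈ 270 kPa

Effective surcharge at the founding depth q = γ·D_f = 19.7 × 2.86 = 56.342 kPa.
With d_w = 0.61 m < B, γ̄ = 10.79 + (0.61/1.74) × (19.7 − 10.79) = 13.914 kN/m³.
q_ult = q·N_q + 0.5·γ·B·N_γ·s_γ
     = 56.342 × 14.7 + 0.5 × 13.914 × 1.74 × 11.2 × 0.92
     = 828.23 + 124.73 = 952.96 kPa.
q_all = 952.96 / 3.5 = 272.27 kPa.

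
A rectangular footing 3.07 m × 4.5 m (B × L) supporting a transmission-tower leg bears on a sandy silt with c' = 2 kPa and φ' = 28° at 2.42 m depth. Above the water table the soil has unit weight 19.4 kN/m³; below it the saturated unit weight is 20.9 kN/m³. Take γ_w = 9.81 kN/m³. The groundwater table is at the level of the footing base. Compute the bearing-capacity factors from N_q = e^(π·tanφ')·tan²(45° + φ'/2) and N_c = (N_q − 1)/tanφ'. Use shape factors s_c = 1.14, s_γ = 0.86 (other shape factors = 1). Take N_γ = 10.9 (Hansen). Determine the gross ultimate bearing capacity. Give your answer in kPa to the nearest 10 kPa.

q_ult ≈ 910 kPa

tan28° = 0.5317, so N_q = e^(π×0.5317)·tan²(59°) = 5.314 × 2.77 = 14.72.
N_c = (14.72 − 1)/tan28° = 25.8.
q = γ·D_f = 19.4 × 2.42 = 46.948 kPa.
For the ½γBN_γ term take γ' = 20.9 − 9.81 = 11.09 kN/m³ (soil below base is submerged).
c·N_c·s_c = 2 × 25.803 × 1.14 = 58.832 kPa
q·N_q = 46.948 × 14.72 = 691.07 kPa
0.5·γ·B·N_γ·s_γ = 0.5 × 11.09 × 3.07 × 10.9 × 0.86 = 159.58 kPa
q_ult = 58.832 + 691.07 + 159.58 = 909.48 kPa.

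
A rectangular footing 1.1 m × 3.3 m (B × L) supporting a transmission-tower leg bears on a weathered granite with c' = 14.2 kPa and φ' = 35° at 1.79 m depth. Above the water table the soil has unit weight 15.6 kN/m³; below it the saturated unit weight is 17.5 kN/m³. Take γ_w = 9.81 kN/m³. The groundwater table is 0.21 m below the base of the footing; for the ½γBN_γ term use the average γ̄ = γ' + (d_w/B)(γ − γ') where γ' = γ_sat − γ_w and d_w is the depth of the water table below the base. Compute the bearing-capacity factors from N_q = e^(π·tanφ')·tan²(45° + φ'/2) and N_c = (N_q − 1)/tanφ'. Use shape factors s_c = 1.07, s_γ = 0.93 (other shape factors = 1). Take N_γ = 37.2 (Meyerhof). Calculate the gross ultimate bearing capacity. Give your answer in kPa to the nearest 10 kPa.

q_ult ≈ 1810 kPa

tan35° = 0.7002, so N_q = e^(π×0.7002)·tan²(62.5°) = 9.023 × 3.69 = 33.3.
N_c = (33.3 − 1)/tan35° = 46.12.
q = γ·D_f = 15.6 × 1.79 = 27.924 kPa.
γ' = 7.69 kN/m³; averaging over the depth B below the base, γ̄ = γ' + (d_w/B)(γ − γ') = 9.2001 kN/m³.
c·N_c·s_c = 14.2 × 46.124 × 1.07 = 700.8 kPa
q·N_q = 27.924 × 33.296 = 929.76 kPa
0.5·γ·B·N_γ·s_γ = 0.5 × 9.2001 × 1.1 × 37.2 × 0.93 = 175.06 kPa
q_ult = 700.8 + 929.76 + 175.06 = 1805.6 kPa.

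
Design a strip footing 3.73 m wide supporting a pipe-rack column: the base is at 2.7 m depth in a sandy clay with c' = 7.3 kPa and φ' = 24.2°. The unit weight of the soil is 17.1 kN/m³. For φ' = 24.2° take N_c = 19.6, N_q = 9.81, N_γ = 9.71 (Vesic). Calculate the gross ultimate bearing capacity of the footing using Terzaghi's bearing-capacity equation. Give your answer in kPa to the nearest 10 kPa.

q_ult ≈ 910 kPa

Overburden at base level: q = 17.1 × 2.7 = 46.17 kPa.
Cohesion term c·N_c = 7.3 × 19.6 = 143.08 kPa; surcharge term q·N_q = 46.17 × 9.81 = 452.93 kPa; self-weight term 0.5·γ·B·N_γ = 0.5 × 17.1 × 3.73 × 9.71 = 309.67 kPa.
q_ult = 143.08 + 452.93 + 309.67 = 905.67 kPa.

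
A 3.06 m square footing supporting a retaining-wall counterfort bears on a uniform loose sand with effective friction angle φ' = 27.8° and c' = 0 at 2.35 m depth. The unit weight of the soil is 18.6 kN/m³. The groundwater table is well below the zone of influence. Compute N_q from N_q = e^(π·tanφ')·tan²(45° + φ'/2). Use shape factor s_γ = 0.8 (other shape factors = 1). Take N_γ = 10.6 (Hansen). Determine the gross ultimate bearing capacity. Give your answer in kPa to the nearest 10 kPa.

q_ult ≈ 870 kPa

tan27.8° = 0.5272, so N_q = e^(π×0.5272)·tan²(58.9°) = 5.24 × 2.748 = 14.4.
Effective surcharge at the founding depth q = γ·D_f = 18.6 × 2.35 = 43.71 kPa.
q_ult = q·N_q + 0.5·γ·B·N_γ·s_γ
     = 43.71 × 14.4 + 0.5 × 18.6 × 3.06 × 10.6 × 0.8
     = 629.44 + 241.32 = 870.77 kPa.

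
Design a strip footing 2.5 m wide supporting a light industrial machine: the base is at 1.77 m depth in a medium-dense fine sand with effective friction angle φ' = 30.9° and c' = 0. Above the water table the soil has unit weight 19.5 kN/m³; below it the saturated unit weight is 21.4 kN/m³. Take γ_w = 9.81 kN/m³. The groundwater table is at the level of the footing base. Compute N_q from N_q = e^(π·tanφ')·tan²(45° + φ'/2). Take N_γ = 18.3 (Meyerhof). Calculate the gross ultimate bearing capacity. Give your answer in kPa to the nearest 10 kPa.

tan30.9° = 0.5985, so N_q = e^(π×0.5985)·tan²(60.45°) = 6.555 × 3.111 = 20.39.
q = γ·D_f = 19.5 × 1.77 = 34.515 kPa.
For the ½γBN_γ term take γ' = 21.4 − 9.81 = 11.59 kN/m³ (soil below base is submerged).
q·N_q = 34.515 × 20.394 = 703.91 kPa
0.5·γ·B·N_γ = 0.5 × 11.59 × 2.5 × 18.3 = 265.12 kPa
q_ult = 703.91 + 265.12 = 969.03 kPa.

q_ult ≈ 970 kPa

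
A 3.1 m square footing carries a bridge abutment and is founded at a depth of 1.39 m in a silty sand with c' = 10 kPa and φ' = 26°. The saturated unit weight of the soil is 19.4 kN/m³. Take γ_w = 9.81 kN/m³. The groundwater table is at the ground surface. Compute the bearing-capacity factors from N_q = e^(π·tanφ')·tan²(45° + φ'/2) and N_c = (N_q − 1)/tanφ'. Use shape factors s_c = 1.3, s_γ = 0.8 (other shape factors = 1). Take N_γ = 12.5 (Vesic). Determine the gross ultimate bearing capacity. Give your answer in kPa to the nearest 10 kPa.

tan26° = 0.4877, so N_q = e^(π×0.4877)·tan²(58°) = 4.629 × 2.561 = 11.85.
N_c = (11.85 − 1)/tan26° = 22.25.
γ' = 19.4 − 9.81 = 9.59 kN/m³ (submerged throughout). q = 9.59 × 1.39 = 13.33 kPa; the same γ' applies in the ½γBN_γ term.
c·N_c·s_c = 10 × 22.254 × 1.3 = 289.31 kPa
q·N_q = 13.33 × 11.854 = 158.02 kPa
0.5·γ·B·N_γ·s_γ = 0.5 × 9.59 × 3.1 × 12.5 × 0.8 = 148.64 kPa
q_ult = 289.31 + 158.02 + 148.64 = 595.97 kPa.

q_ult ≈ 600 kPa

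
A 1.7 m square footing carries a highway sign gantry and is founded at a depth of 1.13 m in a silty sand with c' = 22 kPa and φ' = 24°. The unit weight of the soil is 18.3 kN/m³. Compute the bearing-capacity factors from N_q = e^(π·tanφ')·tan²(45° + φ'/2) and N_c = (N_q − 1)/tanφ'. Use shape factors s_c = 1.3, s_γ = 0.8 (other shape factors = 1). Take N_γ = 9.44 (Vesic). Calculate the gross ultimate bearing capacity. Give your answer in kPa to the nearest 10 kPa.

q_ult ≈ 870 kPa

tan24° = 0.4452, so N_q = e^(π×0.4452)·tan²(57°) = 4.05 × 2.371 = 9.6.
N_c = (9.6 − 1)/tan24° = 19.32.
q = γ·D_f = 18.3 × 1.13 = 20.679 kPa.
c·N_c·s_c = 22 × 19.324 × 1.3 = 552.65 kPa
q·N_q = 20.679 × 9.6034 = 198.59 kPa
0.5·γ·B·N_γ·s_γ = 0.5 × 18.3 × 1.7 × 9.44 × 0.8 = 117.47 kPa
q_ult = 552.65 + 198.59 + 117.47 = 868.71 kPa.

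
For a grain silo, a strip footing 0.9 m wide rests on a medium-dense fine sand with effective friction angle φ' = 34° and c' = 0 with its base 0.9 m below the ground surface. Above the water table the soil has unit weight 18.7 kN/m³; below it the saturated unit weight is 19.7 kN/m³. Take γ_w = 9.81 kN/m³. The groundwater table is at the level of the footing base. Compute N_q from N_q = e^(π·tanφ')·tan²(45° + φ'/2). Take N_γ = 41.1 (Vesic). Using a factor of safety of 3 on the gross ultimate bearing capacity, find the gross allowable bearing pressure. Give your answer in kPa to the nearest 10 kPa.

q_all ≈ 230 kPa

N_q = e^(π·tan34°)·tan²(62°) = 29.44.
Overburden at base level: q = 18.7 × 0.9 = 16.83 kPa.
Below the base the soil is submerged, so the ½γBN_γ term uses γ' = 19.7 − 9.81 = 9.89 kN/m³.
Surcharge term q·N_q = 16.83 × 29.44 = 495.47 kPa; self-weight term 0.5·γ·B·N_γ = 0.5 × 9.89 × 0.9 × 41.1 = 182.92 kPa.
q_ult = 495.47 + 182.92 = 678.39 kPa.
q_all = 678.39 / 3 = 226.13 kPa.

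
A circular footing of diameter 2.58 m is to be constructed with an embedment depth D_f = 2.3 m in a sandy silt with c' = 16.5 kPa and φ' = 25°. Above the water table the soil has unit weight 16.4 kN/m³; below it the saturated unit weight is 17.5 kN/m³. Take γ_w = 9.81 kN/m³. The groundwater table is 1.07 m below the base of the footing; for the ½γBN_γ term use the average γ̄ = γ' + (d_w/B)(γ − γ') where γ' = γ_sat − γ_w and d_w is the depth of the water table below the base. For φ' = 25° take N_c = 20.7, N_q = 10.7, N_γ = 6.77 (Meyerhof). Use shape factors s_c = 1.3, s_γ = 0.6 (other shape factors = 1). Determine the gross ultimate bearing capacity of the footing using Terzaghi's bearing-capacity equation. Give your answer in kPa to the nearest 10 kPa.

q = γ·D_f = 16.4 × 2.3 = 37.72 kPa.
γ' = 7.69 kN/m³; averaging over the depth B below the base, γ̄ = γ' + (d_w/B)(γ − γ') = 11.302 kN/m³.
c·N_c·s_c = 16.5 × 20.7 × 1.3 = 444.02 kPa
q·N_q = 37.72 × 10.7 = 403.6 kPa
0.5·γ·B·N_γ·s_γ = 0.5 × 11.302 × 2.58 × 6.77 × 0.6 = 59.224 kPa
q_ult = 444.02 + 403.6 + 59.224 = 906.84 kPa.

q_ult ≈ 910 kPa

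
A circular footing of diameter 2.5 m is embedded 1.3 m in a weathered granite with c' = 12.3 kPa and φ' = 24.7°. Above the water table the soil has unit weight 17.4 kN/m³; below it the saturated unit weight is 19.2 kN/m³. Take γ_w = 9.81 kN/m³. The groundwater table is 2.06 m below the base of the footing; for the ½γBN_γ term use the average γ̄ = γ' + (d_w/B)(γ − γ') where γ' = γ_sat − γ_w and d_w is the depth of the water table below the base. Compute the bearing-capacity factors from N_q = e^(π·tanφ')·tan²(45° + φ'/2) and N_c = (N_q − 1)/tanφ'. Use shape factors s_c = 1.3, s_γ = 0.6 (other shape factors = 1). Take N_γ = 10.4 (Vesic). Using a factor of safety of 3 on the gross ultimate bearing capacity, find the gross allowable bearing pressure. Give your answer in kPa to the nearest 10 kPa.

N_q = e^(π·tan24.7°)·tan²(57.35°) = 10.33; N_c = (N_q − 1)/tanφ' = 20.29.
q = γ·D_f = 17.4 × 1.3 = 22.62 kPa.
γ' = 9.39 kN/m³; averaging over the depth B below the base, γ̄ = γ' + (d_w/B)(γ − γ') = 15.99 kN/m³.
c·N_c·s_c = 12.3 × 20.288 × 1.3 = 324.4 kPa
q·N_q = 22.62 × 10.331 = 233.69 kPa
0.5·γ·B·N_γ·s_γ = 0.5 × 15.99 × 2.5 × 10.4 × 0.6 = 124.72 kPa
q_ult = 324.4 + 233.69 + 124.72 = 682.82 kPa.
q_all = 682.82 / 3 = 227.61 kPa.

q_all ≈ 230 kPa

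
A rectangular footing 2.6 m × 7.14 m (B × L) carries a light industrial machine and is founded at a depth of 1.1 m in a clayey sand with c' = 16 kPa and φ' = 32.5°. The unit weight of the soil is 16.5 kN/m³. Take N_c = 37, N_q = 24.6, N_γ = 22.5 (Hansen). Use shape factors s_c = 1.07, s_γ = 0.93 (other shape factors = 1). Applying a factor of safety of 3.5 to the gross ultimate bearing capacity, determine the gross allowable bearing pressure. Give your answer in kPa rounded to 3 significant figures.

q_all ≈ 437 kPa

Overburden at base level: q = 16.5 × 1.1 = 18.15 kPa.
Cohesion term c·N_c·s_c = 16 × 37 × 1.07 = 633.44 kPa; surcharge term q·N_q = 18.15 × 24.6 = 446.49 kPa; self-weight term 0.5·γ·B·N_γ·s_γ = 0.5 × 16.5 × 2.6 × 22.5 × 0.93 = 448.84 kPa.
q_ult = 633.44 + 446.49 + 448.84 = 1528.8 kPa.
q_all = q_ult / FS = 1528.8 / 3.5 = 436.79 kPa.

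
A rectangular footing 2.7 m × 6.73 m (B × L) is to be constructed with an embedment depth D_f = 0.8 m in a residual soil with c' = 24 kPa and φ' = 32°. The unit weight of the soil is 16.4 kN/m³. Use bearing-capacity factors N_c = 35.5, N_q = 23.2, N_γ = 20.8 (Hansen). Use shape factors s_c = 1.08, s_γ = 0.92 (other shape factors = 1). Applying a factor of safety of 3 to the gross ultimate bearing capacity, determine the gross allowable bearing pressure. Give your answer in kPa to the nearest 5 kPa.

q_all ≈ 550 kPa

Overburden at base level: q = 16.4 × 0.8 = 13.12 kPa.
Cohesion term c·N_c·s_c = 24 × 35.5 × 1.08 = 920.16 kPa; surcharge term q·N_q = 13.12 × 23.2 = 304.38 kPa; self-weight term 0.5·γ·B·N_γ·s_γ = 0.5 × 16.4 × 2.7 × 20.8 × 0.92 = 423.67 kPa.
q_ult = 920.16 + 304.38 + 423.67 = 1648.2 kPa.
q_all = q_ult / FS = 1648.2 / 3 = 549.41 kPa.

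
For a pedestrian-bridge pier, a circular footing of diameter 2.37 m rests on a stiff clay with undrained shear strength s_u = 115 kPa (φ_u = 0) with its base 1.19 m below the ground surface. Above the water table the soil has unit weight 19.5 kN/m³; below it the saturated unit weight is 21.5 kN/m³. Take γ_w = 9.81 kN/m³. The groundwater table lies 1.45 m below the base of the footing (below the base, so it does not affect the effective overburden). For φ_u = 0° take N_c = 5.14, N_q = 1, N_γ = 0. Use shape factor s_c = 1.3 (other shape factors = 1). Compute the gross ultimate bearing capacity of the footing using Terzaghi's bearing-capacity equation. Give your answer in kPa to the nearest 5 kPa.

Effective surcharge at the founding depth q = γ·D_f = 19.5 × 1.19 = 23.205 kPa.
q_ult = c·N_c·s_c + q·N_q
     = 115 × 5.14 × 1.3 + 23.205 × 1
     = 768.43 + 23.205 = 791.63 kPa.

q_ult ≈ 790 kPa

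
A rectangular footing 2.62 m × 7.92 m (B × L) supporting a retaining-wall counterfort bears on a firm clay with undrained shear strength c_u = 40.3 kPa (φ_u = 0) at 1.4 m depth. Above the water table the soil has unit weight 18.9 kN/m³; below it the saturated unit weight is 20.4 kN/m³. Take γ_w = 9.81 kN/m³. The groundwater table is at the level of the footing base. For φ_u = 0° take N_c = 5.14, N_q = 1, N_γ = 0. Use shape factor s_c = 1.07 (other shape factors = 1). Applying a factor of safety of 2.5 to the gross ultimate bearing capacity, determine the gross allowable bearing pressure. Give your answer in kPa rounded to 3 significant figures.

q_all ≈ 99.2 kPa

q = γ·D_f = 18.9 × 1.4 = 26.46 kPa.
c·N_c·s_c = 40.3 × 5.14 × 1.07 = 221.64 kPa
q·N_q = 26.46 × 1 = 26.46 kPa
q_ult = 221.64 + 26.46 = 248.1 kPa.
q_all = q_ult / FS = 248.1 / 2.5 = 99.241 kPa.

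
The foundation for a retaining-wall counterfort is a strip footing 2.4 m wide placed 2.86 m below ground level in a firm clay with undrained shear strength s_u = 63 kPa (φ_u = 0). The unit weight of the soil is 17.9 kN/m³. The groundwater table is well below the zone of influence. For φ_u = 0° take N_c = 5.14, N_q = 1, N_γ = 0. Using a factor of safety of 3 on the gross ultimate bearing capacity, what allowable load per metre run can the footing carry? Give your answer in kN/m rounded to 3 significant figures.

≈ 300 kN/m

Effective surcharge at the founding depth q = γ·D_f = 17.9 × 2.86 = 51.194 kPa.
q_ult = c·N_c + q·N_q
     = 63 × 5.14 + 51.194 × 1
     = 323.82 + 51.194 = 375.01 kPa.
Gross allowable pressure q_all = 375.01 / 3 = 125 kPa.
Allowable wall load = q_all × B = 125 × 2.4 = 300.01 kN per metre run.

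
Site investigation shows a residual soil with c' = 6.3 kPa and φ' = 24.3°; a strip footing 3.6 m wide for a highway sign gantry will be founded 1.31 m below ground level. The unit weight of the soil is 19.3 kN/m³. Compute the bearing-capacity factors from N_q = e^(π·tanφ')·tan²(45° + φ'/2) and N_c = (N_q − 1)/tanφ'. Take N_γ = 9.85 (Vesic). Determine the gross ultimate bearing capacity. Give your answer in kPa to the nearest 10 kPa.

q_ult ≈ 720 kPa

tan24.3° = 0.4515, so N_q = e^(π×0.4515)·tan²(57.15°) = 4.131 × 2.399 = 9.91.
N_c = (9.91 − 1)/tan24.3° = 19.73.
Overburden at base level: q = 19.3 × 1.31 = 25.283 kPa.
Cohesion term c·N_c = 6.3 × 19.729 = 124.29 kPa; surcharge term q·N_q = 25.283 × 9.9081 = 250.51 kPa; self-weight term 0.5·γ·B·N_γ = 0.5 × 19.3 × 3.6 × 9.85 = 342.19 kPa.
q_ult = 124.29 + 250.51 + 342.19 = 716.99 kPa.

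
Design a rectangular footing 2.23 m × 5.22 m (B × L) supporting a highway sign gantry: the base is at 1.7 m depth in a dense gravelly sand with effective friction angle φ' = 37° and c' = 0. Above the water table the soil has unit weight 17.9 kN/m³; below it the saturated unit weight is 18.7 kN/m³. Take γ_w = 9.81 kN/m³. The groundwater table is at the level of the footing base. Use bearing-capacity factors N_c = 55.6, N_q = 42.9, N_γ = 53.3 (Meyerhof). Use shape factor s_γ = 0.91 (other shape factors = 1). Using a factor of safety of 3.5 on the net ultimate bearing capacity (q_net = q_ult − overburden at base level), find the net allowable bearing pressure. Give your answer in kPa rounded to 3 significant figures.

q_all(net) ≈ 502 kPa

Effective surcharge at the founding depth q = γ·D_f = 17.9 × 1.7 = 30.43 kPa.
The water table coincides with the base, so in the self-weight term γ → γ' = 8.89 kN/m³.
q_ult = q·N_q + 0.5·γ·B·N_γ·s_γ
     = 30.43 × 42.9 + 0.5 × 8.89 × 2.23 × 53.3 × 0.91
     = 1305.4 + 480.78 = 1786.2 kPa.
q_net = 1786.2 − 30.43 = 1755.8 kPa.
q_all(net) = 1755.8 / 3.5 = 501.66 kPa.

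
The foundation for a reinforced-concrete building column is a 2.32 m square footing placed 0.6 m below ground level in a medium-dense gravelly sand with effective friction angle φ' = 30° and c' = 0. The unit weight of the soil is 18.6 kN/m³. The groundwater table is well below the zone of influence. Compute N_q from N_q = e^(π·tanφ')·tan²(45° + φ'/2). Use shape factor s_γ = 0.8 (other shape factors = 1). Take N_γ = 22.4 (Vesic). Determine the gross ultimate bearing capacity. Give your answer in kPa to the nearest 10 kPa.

q_ult ≈ 590 kPa

tan30° = 0.5774, so N_q = e^(π×0.5774)·tan²(60°) = 6.134 × 3.0 = 18.4.
Overburden at base level: q = 18.6 × 0.6 = 11.16 kPa.
Surcharge term q·N_q = 11.16 × 18.401 = 205.36 kPa; self-weight term 0.5·γ·B·N_γ·s_γ = 0.5 × 18.6 × 2.32 × 22.4 × 0.8 = 386.64 kPa.
q_ult = 205.36 + 386.64 = 592 kPa.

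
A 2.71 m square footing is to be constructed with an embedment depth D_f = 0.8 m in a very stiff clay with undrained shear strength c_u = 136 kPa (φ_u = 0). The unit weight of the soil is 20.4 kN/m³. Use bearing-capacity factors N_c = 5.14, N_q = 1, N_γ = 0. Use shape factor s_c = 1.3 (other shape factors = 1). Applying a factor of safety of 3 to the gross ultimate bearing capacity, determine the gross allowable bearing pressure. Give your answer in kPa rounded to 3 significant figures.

Effective surcharge at the founding depth q = γ·D_f = 20.4 × 0.8 = 16.32 kPa.
q_ult = c·N_c·s_c + q·N_q
     = 136 × 5.14 × 1.3 + 16.32 × 1
     = 908.75 + 16.32 = 925.07 kPa.
q_all = q_ult / FS = 925.07 / 3 = 308.36 kPa.

q_all ≈ 308 kPa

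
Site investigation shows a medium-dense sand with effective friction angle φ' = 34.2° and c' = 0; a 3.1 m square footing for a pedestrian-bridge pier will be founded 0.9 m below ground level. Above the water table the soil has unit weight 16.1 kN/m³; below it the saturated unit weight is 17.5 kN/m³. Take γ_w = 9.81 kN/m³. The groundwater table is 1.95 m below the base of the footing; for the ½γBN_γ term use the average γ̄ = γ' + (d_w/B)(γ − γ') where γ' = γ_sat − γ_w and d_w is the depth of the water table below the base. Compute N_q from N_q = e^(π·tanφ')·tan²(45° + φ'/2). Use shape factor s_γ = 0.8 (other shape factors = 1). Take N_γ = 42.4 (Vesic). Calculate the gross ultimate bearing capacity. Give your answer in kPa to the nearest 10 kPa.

q_ult ≈ 1120 kPa

tan34.2° = 0.6796, so N_q = e^(π×0.6796)·tan²(62.1°) = 8.457 × 3.567 = 30.17.
q = γ·D_f = 16.1 × 0.9 = 14.49 kPa.
γ' = 7.69 kN/m³; averaging over the depth B below the base, γ̄ = γ' + (d_w/B)(γ − γ') = 12.98 kN/m³.
q·N_q = 14.49 × 30.168 = 437.13 kPa
0.5·γ·B·N_γ·s_γ = 0.5 × 12.98 × 3.1 × 42.4 × 0.8 = 682.44 kPa
q_ult = 437.13 + 682.44 = 1119.6 kPa.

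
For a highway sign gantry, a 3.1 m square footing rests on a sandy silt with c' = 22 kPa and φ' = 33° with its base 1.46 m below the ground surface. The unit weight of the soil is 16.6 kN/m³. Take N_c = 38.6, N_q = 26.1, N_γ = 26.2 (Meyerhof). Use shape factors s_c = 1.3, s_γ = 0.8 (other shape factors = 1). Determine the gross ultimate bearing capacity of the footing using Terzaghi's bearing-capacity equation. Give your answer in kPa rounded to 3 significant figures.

q = γ·D_f = 16.6 × 1.46 = 24.236 kPa.
c·N_c·s_c = 22 × 38.6 × 1.3 = 1104 kPa
q·N_q = 24.236 × 26.1 = 632.56 kPa
0.5·γ·B·N_γ·s_γ = 0.5 × 16.6 × 3.1 × 26.2 × 0.8 = 539.3 kPa
q_ult = 1104 + 632.56 + 539.3 = 2275.8 kPa.

q_ult ≈ 2280 kPa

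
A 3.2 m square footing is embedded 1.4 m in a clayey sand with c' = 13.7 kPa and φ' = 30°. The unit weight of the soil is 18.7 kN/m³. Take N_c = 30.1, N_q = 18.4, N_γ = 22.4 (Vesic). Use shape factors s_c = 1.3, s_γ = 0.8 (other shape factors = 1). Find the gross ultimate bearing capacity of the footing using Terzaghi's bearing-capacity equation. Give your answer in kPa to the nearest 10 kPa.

Overburden at base level: q = 18.7 × 1.4 = 26.18 kPa.
Cohesion term c·N_c·s_c = 13.7 × 30.1 × 1.3 = 536.08 kPa; surcharge term q·N_q = 26.18 × 18.4 = 481.71 kPa; self-weight term 0.5·γ·B·N_γ·s_γ = 0.5 × 18.7 × 3.2 × 22.4 × 0.8 = 536.17 kPa.
q_ult = 536.08 + 481.71 + 536.17 = 1554 kPa.

q_ult ≈ 1550 kPa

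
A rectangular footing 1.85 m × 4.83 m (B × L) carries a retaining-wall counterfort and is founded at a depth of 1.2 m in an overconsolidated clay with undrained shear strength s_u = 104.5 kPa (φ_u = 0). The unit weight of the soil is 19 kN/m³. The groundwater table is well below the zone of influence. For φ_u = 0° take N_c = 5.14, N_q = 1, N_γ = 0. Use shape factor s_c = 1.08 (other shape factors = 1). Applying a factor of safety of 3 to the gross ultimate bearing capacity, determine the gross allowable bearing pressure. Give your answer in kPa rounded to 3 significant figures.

q_all ≈ 201 kPa

q = γ·D_f = 19 × 1.2 = 22.8 kPa.
c·N_c·s_c = 104.5 × 5.14 × 1.08 = 580.1 kPa
q·N_q = 22.8 × 1 = 22.8 kPa
q_ult = 580.1 + 22.8 = 602.9 kPa.
q_all = q_ult / FS = 602.9 / 3 = 200.97 kPa.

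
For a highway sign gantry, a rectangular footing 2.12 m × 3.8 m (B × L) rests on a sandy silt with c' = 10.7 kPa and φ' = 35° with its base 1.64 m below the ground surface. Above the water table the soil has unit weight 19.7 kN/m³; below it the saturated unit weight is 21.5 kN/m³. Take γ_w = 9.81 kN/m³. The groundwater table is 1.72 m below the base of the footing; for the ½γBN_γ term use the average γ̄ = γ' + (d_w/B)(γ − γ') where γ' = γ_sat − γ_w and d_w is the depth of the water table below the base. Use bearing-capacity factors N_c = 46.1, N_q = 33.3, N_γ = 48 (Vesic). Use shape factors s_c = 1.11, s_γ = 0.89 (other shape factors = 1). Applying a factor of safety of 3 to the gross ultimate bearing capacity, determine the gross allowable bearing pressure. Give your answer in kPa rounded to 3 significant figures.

q_all ≈ 816 kPa

Overburden at base level: q = 19.7 × 1.64 = 32.308 kPa.
The water table is 1.72 m below the base (< B = 2.12 m), so the ½γBN_γ term uses γ̄ = γ' + (d_w/B)(γ − γ') = 11.69 + (1.72/2.12)(19.7 − 11.69) = 18.189 kN/m³.
Cohesion term c·N_c·s_c = 10.7 × 46.1 × 1.11 = 547.53 kPa; surcharge term q·N_q = 32.308 × 33.3 = 1075.9 kPa; self-weight term 0.5·γ·B·N_γ·s_γ = 0.5 × 18.189 × 2.12 × 48 × 0.89 = 823.64 kPa.
q_ult = 547.53 + 1075.9 + 823.64 = 2447 kPa.
q_all = q_ult / FS = 2447 / 3 = 815.68 kPa.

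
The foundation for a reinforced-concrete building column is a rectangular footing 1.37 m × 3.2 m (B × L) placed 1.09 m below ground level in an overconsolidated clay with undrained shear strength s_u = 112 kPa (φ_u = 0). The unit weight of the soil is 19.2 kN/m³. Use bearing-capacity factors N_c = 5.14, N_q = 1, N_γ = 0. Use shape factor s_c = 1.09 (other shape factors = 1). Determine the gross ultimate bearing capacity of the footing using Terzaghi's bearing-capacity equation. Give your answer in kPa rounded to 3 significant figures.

q = γ·D_f = 19.2 × 1.09 = 20.928 kPa.
c·N_c·s_c = 112 × 5.14 × 1.09 = 627.49 kPa
q·N_q = 20.928 × 1 = 20.928 kPa
q_ult = 627.49 + 20.928 = 648.42 kPa.

q_ult ≈ 648 kPa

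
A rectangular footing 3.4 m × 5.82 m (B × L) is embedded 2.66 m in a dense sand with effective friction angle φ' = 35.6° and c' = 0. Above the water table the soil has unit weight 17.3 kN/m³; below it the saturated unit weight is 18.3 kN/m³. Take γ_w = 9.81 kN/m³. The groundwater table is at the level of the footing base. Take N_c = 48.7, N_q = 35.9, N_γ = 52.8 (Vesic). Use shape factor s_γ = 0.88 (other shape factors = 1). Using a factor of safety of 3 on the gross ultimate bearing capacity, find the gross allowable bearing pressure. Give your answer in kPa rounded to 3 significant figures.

q_all ≈ 774 kPa

Overburden at base level: q = 17.3 × 2.66 = 46.018 kPa.
Below the base the soil is submerged, so the ½γBN_γ term uses γ' = 18.3 − 9.81 = 8.49 kN/m³.
Surcharge term q·N_q = 46.018 × 35.9 = 1652 kPa; self-weight term 0.5·γ·B·N_γ·s_γ = 0.5 × 8.49 × 3.4 × 52.8 × 0.88 = 670.61 kPa.
q_ult = 1652 + 670.61 = 2322.7 kPa.
q_all = 2322.7 / 3 = 774.22 kPa.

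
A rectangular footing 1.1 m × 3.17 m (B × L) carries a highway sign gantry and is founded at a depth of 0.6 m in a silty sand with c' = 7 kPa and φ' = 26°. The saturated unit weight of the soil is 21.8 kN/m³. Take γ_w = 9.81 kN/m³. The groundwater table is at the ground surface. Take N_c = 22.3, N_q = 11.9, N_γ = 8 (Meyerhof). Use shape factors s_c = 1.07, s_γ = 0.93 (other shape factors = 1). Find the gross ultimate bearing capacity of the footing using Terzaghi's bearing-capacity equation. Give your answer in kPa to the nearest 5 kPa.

q_ult ≈ 300 kPa

Water table at ground surface, so effective unit weight γ' = 21.8 − 9.81 = 11.99 kN/m³ is used throughout; overburden q = 11.99 × 0.6 = 7.194 kPa; the same γ' applies in the ½γBN_γ term.
Cohesion term c·N_c·s_c = 7 × 22.3 × 1.07 = 167.03 kPa; surcharge term q·N_q = 7.194 × 11.9 = 85.609 kPa; self-weight term 0.5·γ·B·N_γ·s_γ = 0.5 × 11.99 × 1.1 × 8 × 0.93 = 49.063 kPa.
q_ult = 167.03 + 85.609 + 49.063 = 301.7 kPa.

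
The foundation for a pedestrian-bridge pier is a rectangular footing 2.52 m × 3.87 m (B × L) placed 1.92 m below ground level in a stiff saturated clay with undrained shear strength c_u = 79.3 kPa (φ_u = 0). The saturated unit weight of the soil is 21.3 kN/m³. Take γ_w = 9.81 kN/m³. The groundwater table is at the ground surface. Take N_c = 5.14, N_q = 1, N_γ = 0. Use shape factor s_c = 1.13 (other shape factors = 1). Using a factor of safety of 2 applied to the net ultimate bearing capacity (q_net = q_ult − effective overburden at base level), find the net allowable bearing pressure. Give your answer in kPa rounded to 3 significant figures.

With the water table at the surface the whole profile is submerged: γ' = 21.3 − 9.81 = 11.49 kN/m³, so q = γ'·D_f = 22.061 kPa.
q_ult = c·N_c·s_c + q·N_q
     = 79.3 × 5.14 × 1.13 + 22.061 × 1
     = 460.59 + 22.061 = 482.65 kPa.
Net ultimate: q_net = 482.65 − 22.061 = 460.59 kPa.
q_all(net) = 460.59 / 2 = 230.3 kPa.

q_all(net) ≈ 230 kPa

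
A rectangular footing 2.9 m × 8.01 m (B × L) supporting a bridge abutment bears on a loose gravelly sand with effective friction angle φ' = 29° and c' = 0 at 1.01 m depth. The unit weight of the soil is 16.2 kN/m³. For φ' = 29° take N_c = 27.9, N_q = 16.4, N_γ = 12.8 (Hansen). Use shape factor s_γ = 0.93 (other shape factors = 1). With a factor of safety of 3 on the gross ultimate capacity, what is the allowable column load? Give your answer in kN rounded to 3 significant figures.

Overburden at base level: q = 16.2 × 1.01 = 16.362 kPa.
Surcharge term q·N_q = 16.362 × 16.4 = 268.34 kPa; self-weight term 0.5·γ·B·N_γ·s_γ = 0.5 × 16.2 × 2.9 × 12.8 × 0.93 = 279.62 kPa.
q_ult = 268.34 + 279.62 = 547.96 kPa.
Gross allowable pressure q_all = 547.96 / 3 = 182.65 kPa.
Footing area = 23.229 m², so allowable column load = 182.65 × 23.229 = 4242.9 kN.

P_all ≈ 4240 kN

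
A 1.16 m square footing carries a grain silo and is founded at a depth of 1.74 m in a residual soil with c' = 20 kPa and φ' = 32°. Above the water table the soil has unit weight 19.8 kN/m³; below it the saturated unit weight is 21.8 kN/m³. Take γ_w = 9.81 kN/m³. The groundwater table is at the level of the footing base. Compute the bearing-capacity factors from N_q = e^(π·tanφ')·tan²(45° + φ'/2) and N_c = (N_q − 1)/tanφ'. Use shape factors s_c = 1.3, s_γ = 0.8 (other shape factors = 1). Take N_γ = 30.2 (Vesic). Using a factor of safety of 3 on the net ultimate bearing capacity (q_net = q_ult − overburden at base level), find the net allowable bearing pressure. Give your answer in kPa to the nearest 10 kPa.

N_q = e^(π·tan32°)·tan²(61°) = 23.18; N_c = (N_q − 1)/tanφ' = 35.49.
q = γ·D_f = 19.8 × 1.74 = 34.452 kPa.
For the ½γBN_γ term take γ' = 21.8 − 9.81 = 11.99 kN/m³ (soil below base is submerged).
c·N_c·s_c = 20 × 35.49 × 1.3 = 922.75 kPa
q·N_q = 34.452 × 23.177 = 798.49 kPa
0.5·γ·B·N_γ·s_γ = 0.5 × 11.99 × 1.16 × 30.2 × 0.8 = 168.01 kPa
q_ult = 922.75 + 798.49 + 168.01 = 1889.2 kPa.
q_net = 1889.2 − 34.452 = 1854.8 kPa.
q_all(net) = 1854.8 / 3 = 618.26 kPa.

q_all(net) ≈ 620 kPa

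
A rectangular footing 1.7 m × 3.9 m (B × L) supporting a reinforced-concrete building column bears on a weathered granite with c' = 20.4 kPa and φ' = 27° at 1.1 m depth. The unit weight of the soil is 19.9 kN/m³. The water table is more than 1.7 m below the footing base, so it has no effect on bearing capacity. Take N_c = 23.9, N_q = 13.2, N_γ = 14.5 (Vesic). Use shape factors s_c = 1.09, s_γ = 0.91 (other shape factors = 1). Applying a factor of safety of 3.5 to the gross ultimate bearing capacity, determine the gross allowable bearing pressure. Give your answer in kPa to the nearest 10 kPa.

q_all ≈ 300 kPa

q = γ·D_f = 19.9 × 1.1 = 21.89 kPa.
c·N_c·s_c = 20.4 × 23.9 × 1.09 = 531.44 kPa
q·N_q = 21.89 × 13.2 = 288.95 kPa
0.5·γ·B·N_γ·s_γ = 0.5 × 19.9 × 1.7 × 14.5 × 0.91 = 223.19 kPa
q_ult = 531.44 + 288.95 + 223.19 = 1043.6 kPa.
q_all = q_ult / FS = 1043.6 / 3.5 = 298.17 kPa.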